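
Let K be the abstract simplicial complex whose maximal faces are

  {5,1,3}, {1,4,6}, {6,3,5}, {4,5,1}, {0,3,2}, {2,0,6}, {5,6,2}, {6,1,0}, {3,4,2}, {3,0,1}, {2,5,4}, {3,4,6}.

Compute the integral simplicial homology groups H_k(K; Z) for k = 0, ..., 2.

H_0 = Z,  H_1 = Z_2,  H_2 = 0.

Take the total order 0 < 1 < 2 < 3 < 4 < 5 < 6 on the vertex set. Then K (dimension 2) consists of the simplices:

  0-simplices (7): [0], [1], [2], [3], [4], [5], [6]
  1-simplices (18): [0,1], [0,2], [0,3], [0,6], [1,3], [1,4], [1,5], [1,6], [2,3], [2,4], [2,5], [2,6], [3,4], [3,5], [3,6], [4,5], [4,6], [5,6]
  2-simplices (12): [0,1,3], [0,1,6], [0,2,3], [0,2,6], [1,3,5], [1,4,5], [1,4,6], [2,3,4], [2,4,5], [2,5,6], [3,4,6], [3,5,6]

giving chain groups C_0 ≅ Z^7, C_1 ≅ Z^18, C_2 ≅ Z^12.

The boundary map ∂_1: C_1 → C_0 sends each edge [p,q] (with p < q) to q − p.
The resulting 7×18 matrix has rank 6, and its Smith normal form has invariant factors (1,1,1,1,1,1).

The boundary map ∂_2: C_2 → C_1 sends each 2-simplex [p,q,r] to [q,r] − [p,r] + [p,q]. For instance
  ∂[1,4,6] = [4,6] − [1,6] + [1,4],
  ∂[1,3,5] = [3,5] − [1,5] + [1,3].
The resulting 18×12 matrix has rank 12, and its Smith normal form has invariant factors (1,1,1,1,1,1,1,1,1,1,1,2).

Reading off H_k = ker ∂_k / im ∂_{k+1}:

  H_0: rank C_0 − rank ∂_1 = 7 − 6 = 1, and the invariant factors of ∂_1 are all 1, so H_0 ≅ Z.
  H_1: rank ker ∂_1 − rank ∂_2 = (18 − 6) − 12 = 0, and ∂_2 has invariant factor 2 > 1, so H_1 ≅ Z_2.
  H_2: rank ker ∂_2 − rank ∂_3 = (12 − 12) − 0 = 0, and there is no ∂_3, so H_2 ≅ 0.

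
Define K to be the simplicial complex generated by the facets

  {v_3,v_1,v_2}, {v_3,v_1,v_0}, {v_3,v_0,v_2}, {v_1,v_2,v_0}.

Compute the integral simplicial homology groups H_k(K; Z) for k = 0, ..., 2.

K has 4 vertices, 6 edges, 4 triangles.
rank ∂_0 = 0, rank ∂_1 = 3 ⇒ b_0 = 4 − 0 − 3 = 1; all invariant factors of ∂_1 are 1 so no torsion. So H_0 = Z.
rank ∂_1 = 3, rank ∂_2 = 3 ⇒ b_1 = 6 − 3 − 3 = 0; all invariant factors of ∂_2 are 1 so no torsion. So H_1 = 0.
rank ∂_2 = 3, rank ∂_3 = 0 ⇒ b_2 = 4 − 3 − 0 = 1. So H_2 = Z.

H_0 ≅ Z,  H_1 = 0,  H_2 ≅ Z.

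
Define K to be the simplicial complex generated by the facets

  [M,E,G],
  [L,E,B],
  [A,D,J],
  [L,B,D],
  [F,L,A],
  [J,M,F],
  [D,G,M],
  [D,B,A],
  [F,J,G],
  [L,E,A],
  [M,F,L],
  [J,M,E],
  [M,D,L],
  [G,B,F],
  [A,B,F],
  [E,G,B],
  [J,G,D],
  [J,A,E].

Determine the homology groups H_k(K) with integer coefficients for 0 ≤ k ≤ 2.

H_0 ≅ Z,  H_1 ≅ Z ⊕ Z/2Z,  H_2 = 0.

Order the vertices as A < B < D < E < F < G < J < L < M. Listing each simplex with vertices in this order, K has dimension 2 with simplices:

  0-simplices (9): A, B, D, E, F, G, J, L, M
  1-simplices (27): AB, AD, AE, AF, AJ, AL, BD, BE, BF, BG, BL, DG, DJ, DL, DM, EG, EJ, EL, EM, FG, FJ, FL, FM, GJ, GM, JM, LM
  2-simplices (18): ABD, ABF, ADJ, AEJ, AEL, AFL, BDL, BEG, BEL, BFG, DGJ, DGM, DLM, EGM, EJM, FGJ, FJM, FLM

giving chain groups C_0 ≅ Z^9, C_1 ≅ Z^27, C_2 ≅ Z^18.

The boundary map ∂_1: C_1 → C_0 is given by ∂[p,q] = [q] − [p]. For instance
  ∂DL = L − D.
The 9×27 boundary matrix has rank 8 and Smith normal form diag(1,1,1,1,1,1,1,1).

∂_2: C_2 → C_1 acts by ∂[p,q,r] = [q,r] − [p,r] + [p,q]. For instance
  ∂BFG = FG − BG + BF,
  ∂DLM = LM − DM + DL.
The 27×18 boundary matrix has rank 18 and Smith normal form diag(1,1,1,1,1,1,1,1,1,1,1,1,1,1,1,1,1,2).

Now H_k = ker ∂_k / im ∂_{k+1}, so:

  H_0: rank C_0 − rank ∂_1 = 9 − 8 = 1, and the invariant factors of ∂_1 are all 1, so H_0 = Z.
  H_1: rank ker ∂_1 − rank ∂_2 = (27 − 8) − 18 = 1, and ∂_2 has invariant factor 2 > 1, so H_1 = Z ⊕ Z/2Z.
  H_2: rank ker ∂_2 − rank ∂_3 = (18 − 18) − 0 = 0, and there is no ∂_3, so H_2 = 0.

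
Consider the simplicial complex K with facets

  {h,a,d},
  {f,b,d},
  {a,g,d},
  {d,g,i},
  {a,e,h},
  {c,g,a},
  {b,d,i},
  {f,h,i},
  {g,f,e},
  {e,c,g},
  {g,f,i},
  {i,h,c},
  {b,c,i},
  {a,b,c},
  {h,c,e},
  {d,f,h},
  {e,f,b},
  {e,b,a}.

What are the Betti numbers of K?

b_0 = 1, b_1 = 1, b_2 = 0.

Order the vertices as a < b < c < d < e < f < g < h < i. Listing each simplex with vertices in this order, K has dimension 2 with simplices:

  0-simplices (9): a, b, c, d, e, f, g, h, i
  1-simplices (27): ab, ac, ad, ae, ag, ah, bc, bd, be, bf, bi, ce, cg, ch, ci, df, dg, dh, di, ef, eg, eh, fg, fh, fi, gi, hi
  2-simplices (18): abc, abe, acg, adg, adh, aeh, bci, bdf, bdi, bef, ceg, ceh, chi, dfh, dgi, efg, fgi, fhi

giving chain groups C_0 ≅ Z^9, C_1 ≅ Z^27, C_2 ≅ Z^18.

∂_1: C_1 → C_0 maps an edge to its endpoints' difference, ∂[p,q] = q − p. For instance
  ∂gi = i − g.
The resulting 9×27 matrix has rank 8, and its Smith normal form has invariant factors (1,1,1,1,1,1,1,1).

The boundary map ∂_2: C_2 → C_1 acts by ∂[p,q,r] = [q,r] − [p,r] + [p,q]. For instance
  ∂efg = fg − eg + ef,
  ∂bdi = di − bi + bd.
This gives a 27×18 integer matrix of rank 18; reducing to Smith normal form yields diagonal entries (1,1,1,1,1,1,1,1,1,1,1,1,1,1,1,1,1,2).

From H_k ≅ ker(∂_k) / im(∂_{k+1}) we obtain:

  H_0: rank C_0 − rank ∂_1 = 9 − 8 = 1, and the invariant factors of ∂_1 are all 1, so H_0 ≅ Z.
  H_1: rank ker ∂_1 − rank ∂_2 = (27 − 8) − 18 = 1, and ∂_2 has invariant factor 2 > 1, so H_1 ≅ Z ⊕ Z/2.
  H_2: rank ker ∂_2 − rank ∂_3 = (18 − 18) − 0 = 0, and there is no ∂_3, so H_2 ≅ 0.

(K is a triangulation of the Klein bottle.)

Hence the Betti numbers are b_0 = 1, b_1 = 1, b_2 = 0.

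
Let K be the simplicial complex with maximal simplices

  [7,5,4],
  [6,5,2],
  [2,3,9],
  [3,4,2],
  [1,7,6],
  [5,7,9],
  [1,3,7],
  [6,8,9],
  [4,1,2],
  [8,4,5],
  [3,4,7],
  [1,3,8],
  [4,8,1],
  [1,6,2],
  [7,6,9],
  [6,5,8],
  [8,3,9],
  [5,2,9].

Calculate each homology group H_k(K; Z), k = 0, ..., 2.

H_0 ≅ Z,  H_1 ≅ Z ⊕ Z_2,  H_2 = 0.

Order the vertices as 1 < 2 < 3 < 4 < 5 < 6 < 7 < 8 < 9. Listing each simplex with vertices in this order, K has dimension 2 with simplices:

  0-simplices (9): [1], [2], [3], [4], [5], [6], [7], [8], [9]
  1-simplices (27): (27 of them)
  2-simplices (18): [1,2,4], [1,2,6], [1,3,7], [1,3,8], [1,4,8], [1,6,7], [2,3,4], [2,3,9], [2,5,6], [2,5,9], [3,4,7], [3,8,9], [4,5,7], [4,5,8], [5,6,8], [5,7,9], [6,7,9], [6,8,9]

giving chain groups C_0 ≅ Z^9, C_1 ≅ Z^27, C_2 ≅ Z^18.

Boundary ∂_1: C_1 → C_0 sends each edge [p,q] (with p < q) to q − p. For instance
  ∂[5,7] = [7] − [5].
The resulting 9×27 matrix has rank 8, and its Smith normal form has invariant factors (1,1,1,1,1,1,1,1).

∂_2: C_2 → C_1 acts by ∂[p,q,r] = [q,r] − [p,r] + [p,q]. For instance
  ∂[3,8,9] = [8,9] − [3,9] + [3,8],
  ∂[5,6,8] = [6,8] − [5,8] + [5,6].
The 27×18 boundary matrix has rank 18 and Smith normal form diag(1,1,1,1,1,1,1,1,1,1,1,1,1,1,1,1,1,2).

Computing H_k = (kernel of ∂_k) / (image of ∂_{k+1}):

  H_0: rank C_0 − rank ∂_1 = 9 − 8 = 1, and the invariant factors of ∂_1 are all 1, so H_0 ≅ Z.
  H_1: rank ker ∂_1 − rank ∂_2 = (27 − 8) − 18 = 1, and ∂_2 has invariant factor 2 > 1, so H_1 ≅ Z ⊕ Z_2.
  H_2: rank ker ∂_2 − rank ∂_3 = (18 − 18) − 0 = 0, and there is no ∂_3, so H_2 ≅ 0.

As a check, the Euler characteristic is 9 − 27 + 18 = 0, which agrees with 1 − 1 + 0 = 0.
(K is a triangulation of the Klein bottle.)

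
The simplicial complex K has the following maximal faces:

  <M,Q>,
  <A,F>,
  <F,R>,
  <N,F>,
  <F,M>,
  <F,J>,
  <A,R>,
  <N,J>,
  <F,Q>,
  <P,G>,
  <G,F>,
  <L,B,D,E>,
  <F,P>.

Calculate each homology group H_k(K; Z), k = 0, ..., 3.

K has 13 vertices, 18 edges, 4 triangles, 1 3-simplex.
rank ∂_0 = 0, rank ∂_1 = 11 ⇒ b_0 = 13 − 0 − 11 = 2; all invariant factors of ∂_1 are 1 so no torsion. So H_0 = Z^2.
rank ∂_1 = 11, rank ∂_2 = 3 ⇒ b_1 = 18 − 11 − 3 = 4; all invariant factors of ∂_2 are 1 so no torsion. So H_1 = Z^4.
rank ∂_2 = 3, rank ∂_3 = 1 ⇒ b_2 = 4 − 3 − 1 = 0; all invariant factors of ∂_3 are 1 so no torsion. So H_2 = 0.
rank ∂_3 = 1, rank ∂_4 = 0 ⇒ b_3 = 1 − 1 − 0 = 0. So H_3 = 0.

H_0 ≅ Z^2,  H_1 ≅ Z^4,  H_2 = 0,  H_3 = 0.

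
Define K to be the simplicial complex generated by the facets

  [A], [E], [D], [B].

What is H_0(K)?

H_0 = Z^4.

Order the vertices as A < B < D < E. Listing each simplex with vertices in this order, K has dimension 0 with simplices:

  0-simplices (4): A, B, D, E

Hence C_0 ≅ Z^4.

Computing H_k = (kernel of ∂_k) / (image of ∂_{k+1}):

  H_0: rank C_0 − rank ∂_1 = 4 − 0 = 4, and there is no ∂_1, so H_0 ≅ Z^4.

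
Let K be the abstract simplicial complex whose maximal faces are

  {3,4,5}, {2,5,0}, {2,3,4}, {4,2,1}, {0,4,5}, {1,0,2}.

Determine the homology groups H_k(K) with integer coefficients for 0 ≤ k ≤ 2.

Take the total order 0 < 1 < 2 < 3 < 4 < 5 on the vertex set. Then K (dimension 2) consists of the simplices:

  0-simplices (6): [0], [1], [2], [3], [4], [5]
  1-simplices (12): [0,1], [0,2], [0,4], [0,5], [1,2], [1,4], [2,3], [2,4], [2,5], [3,4], [3,5], [4,5]
  2-simplices (6): [0,1,2], [0,2,5], [0,4,5], [1,2,4], [2,3,4], [3,4,5]

giving chain groups C_0 ≅ Z^6, C_1 ≅ Z^12, C_2 ≅ Z^6.

The boundary map ∂_1: C_1 → C_0 is given by ∂[p,q] = [q] − [p]. For instance
  ∂[0,4] = [4] − [0].
As a 6×12 matrix over Z this has rank 5, with invariant factors (1,1,1,1,1).

The boundary map ∂_2: C_2 → C_1 maps a triangle to the signed sum of its edges. For instance
  ∂[0,1,2] = [1,2] − [0,2] + [0,1],
  ∂[0,4,5] = [4,5] − [0,5] + [0,4].
As a 12×6 matrix over Z this has rank 6, with invariant factors (1,1,1,1,1,1).

Now H_k = ker ∂_k / im ∂_{k+1}, so:

  H_0: rank C_0 − rank ∂_1 = 6 − 5 = 1, and the invariant factors of ∂_1 are all 1, so H_0 ≅ Z.
  H_1: rank ker ∂_1 − rank ∂_2 = (12 − 5) − 6 = 1, and the invariant factors of ∂_2 are all 1, so H_1 ≅ Z.
  H_2: rank ker ∂_2 − rank ∂_3 = (6 − 6) − 0 = 0, and there is no ∂_3, so H_2 ≅ 0.

As a check, the Euler characteristic is 6 − 12 + 6 = 0, which agrees with 1 − 1 + 0 = 0.

H_0 ≅ Z,  H_1 ≅ Z,  H_2 = 0.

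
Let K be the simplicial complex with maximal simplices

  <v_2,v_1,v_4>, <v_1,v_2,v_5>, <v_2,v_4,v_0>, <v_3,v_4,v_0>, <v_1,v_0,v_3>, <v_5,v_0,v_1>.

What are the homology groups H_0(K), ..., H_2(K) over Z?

Order the vertices as v_0 < v_1 < v_2 < v_3 < v_4 < v_5. Listing each simplex with vertices in this order, K has dimension 2 with simplices:

  0-simplices (6): [v_0], [v_1], [v_2], [v_3], [v_4], [v_5]
  1-simplices (12): [v_0,v_1], [v_0,v_2], [v_0,v_3], [v_0,v_4], [v_0,v_5], [v_1,v_2], [v_1,v_3], [v_1,v_4], [v_1,v_5], [v_2,v_4], [v_2,v_5], [v_3,v_4]
  2-simplices (6): [v_0,v_1,v_3], [v_0,v_1,v_5], [v_0,v_2,v_4], [v_0,v_3,v_4], [v_1,v_2,v_4], [v_1,v_2,v_5]

Hence C_0 ≅ Z^6, C_1 ≅ Z^12, C_2 ≅ Z^6.

The boundary map ∂_1: C_1 → C_0 is given by ∂[p,q] = [q] − [p]. For instance
  ∂[v_0,v_4] = [v_4] − [v_0].
The 6×12 boundary matrix has rank 5 and Smith normal form diag(1,1,1,1,1).

The boundary map ∂_2: C_2 → C_1 maps a triangle to the signed sum of its edges. For instance
  ∂[v_1,v_2,v_4] = [v_2,v_4] − [v_1,v_4] + [v_1,v_2],
  ∂[v_0,v_3,v_4] = [v_3,v_4] − [v_0,v_4] + [v_0,v_3].
The resulting 12×6 matrix has rank 6, and its Smith normal form has invariant factors (1,1,1,1,1,1).

From H_k ≅ ker(∂_k) / im(∂_{k+1}) we obtain:

  H_0: rank C_0 − rank ∂_1 = 6 − 5 = 1, and the invariant factors of ∂_1 are all 1, so H_0 ≅ Z.
  H_1: rank ker ∂_1 − rank ∂_2 = (12 − 5) − 6 = 1, and the invariant factors of ∂_2 are all 1, so H_1 ≅ Z.
  H_2: rank ker ∂_2 − rank ∂_3 = (6 − 6) − 0 = 0, and there is no ∂_3, so H_2 ≅ 0.

(K is a triangulation of the cylinder S^1 x I.)

H_0 = Z,  H_1 = Z,  H_2 = 0.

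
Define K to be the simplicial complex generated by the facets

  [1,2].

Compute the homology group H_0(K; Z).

We work with the vertex ordering 1 < 2. The simplices of K, each written with vertices in increasing order, are:

  0-simplices (2): [1], [2]
  1-simplices (1): [1,2]

Hence C_0 ≅ Z^2, C_1 ≅ Z^1.

The boundary map ∂_1: C_1 → C_0 is given by ∂[p,q] = [q] − [p]. For instance
  ∂[1,2] = [2] − [1].
The 2×1 boundary matrix has rank 1 and Smith normal form diag(1).

Reading off H_k = ker ∂_k / im ∂_{k+1}:

  H_0: rank C_0 − rank ∂_1 = 2 − 1 = 1, and the invariant factors of ∂_1 are all 1, so H_0 ≅ Z.

H_0 = Z.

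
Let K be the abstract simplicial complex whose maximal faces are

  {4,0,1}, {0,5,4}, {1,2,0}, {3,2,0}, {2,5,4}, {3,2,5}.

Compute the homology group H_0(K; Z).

H_0 = Z.

Take the total order 0 < 1 < 2 < 3 < 4 < 5 on the vertex set. Then K (dimension 2) consists of the simplices:

  0-simplices (6): [0], [1], [2], [3], [4], [5]
  1-simplices (12): [0,1], [0,2], [0,3], [0,4], [0,5], [1,2], [1,4], [2,3], [2,4], [2,5], [3,5], [4,5]
  2-simplices (6): [0,1,2], [0,1,4], [0,2,3], [0,4,5], [2,3,5], [2,4,5]

so the chain groups are C_0 ≅ Z^6, C_1 ≅ Z^12, C_2 ≅ Z^6.

∂_1: C_1 → C_0 is given by ∂[p,q] = [q] − [p].
As a 6×12 matrix over Z this has rank 5, with invariant factors (1,1,1,1,1).

The boundary map ∂_2: C_2 → C_1 acts by ∂[p,q,r] = [q,r] − [p,r] + [p,q]. For instance
  ∂[0,4,5] = [4,5] − [0,5] + [0,4],
  ∂[2,3,5] = [3,5] − [2,5] + [2,3].
As a 12×6 matrix over Z this has rank 6, with invariant factors (1,1,1,1,1,1).

From H_k ≅ ker(∂_k) / im(∂_{k+1}) we obtain:

  H_0: rank C_0 − rank ∂_1 = 6 − 5 = 1, and the invariant factors of ∂_1 are all 1, so H_0 ≅ Z.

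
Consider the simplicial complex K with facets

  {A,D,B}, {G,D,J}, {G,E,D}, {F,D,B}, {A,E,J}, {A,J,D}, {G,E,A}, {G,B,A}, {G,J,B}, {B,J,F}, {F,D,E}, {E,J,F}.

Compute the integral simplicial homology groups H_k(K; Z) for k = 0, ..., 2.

H_0 ≅ Z,  H_1 ≅ Z/2,  H_2 = 0.

We work with the vertex ordering A < B < D < E < F < G < J. The simplices of K, each written with vertices in increasing order, are:

  0-simplices (7): A, B, D, E, F, G, J
  1-simplices (18): AB, AD, AE, AG, AJ, BD, BF, BG, BJ, DE, DF, DG, DJ, EF, EG, EJ, FJ, GJ
  2-simplices (12): ABD, ABG, ADJ, AEG, AEJ, BDF, BFJ, BGJ, DEF, DEG, DGJ, EFJ

so the chain groups are C_0 ≅ Z^7, C_1 ≅ Z^18, C_2 ≅ Z^12.

∂_1: C_1 → C_0 maps an edge to its endpoints' difference, ∂[p,q] = q − p.
The resulting 7×18 matrix has rank 6, and its Smith normal form has invariant factors (1,1,1,1,1,1).

The boundary map ∂_2: C_2 → C_1 sends each 2-simplex [p,q,r] to [q,r] − [p,r] + [p,q]. For instance
  ∂AEG = EG − AG + AE,
  ∂ADJ = DJ − AJ + AD.
The resulting 18×12 matrix has rank 12, and its Smith normal form has invariant factors (1,1,1,1,1,1,1,1,1,1,1,2).

From H_k ≅ ker(∂_k) / im(∂_{k+1}) we obtain:

  H_0: rank C_0 − rank ∂_1 = 7 − 6 = 1, and the invariant factors of ∂_1 are all 1, so H_0 = Z.
  H_1: rank ker ∂_1 − rank ∂_2 = (18 − 6) − 12 = 0, and ∂_2 has invariant factor 2 > 1, so H_1 = Z/2.
  H_2: rank ker ∂_2 − rank ∂_3 = (12 − 12) − 0 = 0, and there is no ∂_3, so H_2 = 0.

As a check, the Euler characteristic is 7 − 18 + 12 = 1, which agrees with 1 − 0 + 0 = 1.
(K is a triangulation of the real projective plane RP^2.)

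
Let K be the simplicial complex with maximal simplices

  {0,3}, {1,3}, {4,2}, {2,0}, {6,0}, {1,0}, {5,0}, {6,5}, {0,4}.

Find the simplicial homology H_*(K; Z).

K has 7 vertices, 9 edges.
rank ∂_0 = 0, rank ∂_1 = 6 ⇒ b_0 = 7 − 0 − 6 = 1; all invariant factors of ∂_1 are 1 so no torsion. So H_0 = Z.
rank ∂_1 = 6, rank ∂_2 = 0 ⇒ b_1 = 9 − 6 − 0 = 3. So H_1 = Z^3.

H_0 ≅ Z,  H_1 ≅ Z^3.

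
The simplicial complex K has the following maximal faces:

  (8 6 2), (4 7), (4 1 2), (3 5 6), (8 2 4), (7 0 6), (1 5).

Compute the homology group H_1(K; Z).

Fix the vertex order 0 < 1 < 2 < 3 < 4 < 5 < 6 < 7 < 8 and write every simplex with vertices in increasing order. Then dim K = 2 and the simplices of K are:

  0-simplices (9): [0], [1], [2], [3], [4], [5], [6], [7], [8]
  1-simplices (15): [0,6], [0,7], [1,2], [1,4], [1,5], [2,4], [2,6], [2,8], [3,5], [3,6], [4,7], [4,8], [5,6], [6,7], [6,8]
  2-simplices (5): [0,6,7], [1,2,4], [2,4,8], [2,6,8], [3,5,6]

so the chain groups are C_0 ≅ Z^9, C_1 ≅ Z^15, C_2 ≅ Z^5.

The boundary map ∂_1: C_1 → C_0 is given by ∂[p,q] = [q] − [p].
The 9×15 boundary matrix has rank 8 and Smith normal form diag(1,1,1,1,1,1,1,1).

∂_2: C_2 → C_1 sends each 2-simplex [p,q,r] to [q,r] − [p,r] + [p,q]. For instance
  ∂[1,2,4] = [2,4] − [1,4] + [1,2],
  ∂[2,6,8] = [6,8] − [2,8] + [2,6].
The resulting 15×5 matrix has rank 5, and its Smith normal form has invariant factors (1,1,1,1,1).

Now H_k = ker ∂_k / im ∂_{k+1}, so:

  H_1: rank ker ∂_1 − rank ∂_2 = (15 − 8) − 5 = 2, and the invariant factors of ∂_2 are all 1, so H_1 ≅ Z^2.

H_1 = Z^2.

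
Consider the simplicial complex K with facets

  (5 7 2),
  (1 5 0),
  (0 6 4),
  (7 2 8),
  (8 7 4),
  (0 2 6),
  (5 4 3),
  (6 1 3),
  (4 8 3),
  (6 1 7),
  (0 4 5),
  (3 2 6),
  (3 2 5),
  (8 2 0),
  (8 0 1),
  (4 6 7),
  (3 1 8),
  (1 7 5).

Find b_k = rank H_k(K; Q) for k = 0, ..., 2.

Order the vertices as 0 < 1 < 2 < 3 < 4 < 5 < 6 < 7 < 8. Listing each simplex with vertices in this order, K has dimension 2 with simplices:

  0-simplices (9): [0], [1], [2], [3], [4], [5], [6], [7], [8]
  1-simplices (27): (27 of them)
  2-simplices (18): [0,1,5], [0,1,8], [0,2,6], [0,2,8], [0,4,5], [0,4,6], [1,3,6], [1,3,8], [1,5,7], [1,6,7], [2,3,5], [2,3,6], [2,5,7], [2,7,8], [3,4,5], [3,4,8], [4,6,7], [4,7,8]

giving chain groups C_0 ≅ Z^9, C_1 ≅ Z^27, C_2 ≅ Z^18.

∂_1: C_1 → C_0 is given by ∂[p,q] = [q] − [p].
The 9×27 boundary matrix has rank 8 and Smith normal form diag(1,1,1,1,1,1,1,1).

∂_2: C_2 → C_1 acts by ∂[p,q,r] = [q,r] − [p,r] + [p,q]. For instance
  ∂[0,1,5] = [1,5] − [0,5] + [0,1],
  ∂[0,1,8] = [1,8] − [0,8] + [0,1].
This gives a 27×18 integer matrix of rank 17; reducing to Smith normal form yields diagonal entries (1,1,1,1,1,1,1,1,1,1,1,1,1,1,1,1,1).

Now H_k = ker ∂_k / im ∂_{k+1}, so:

  H_0: rank C_0 − rank ∂_1 = 9 − 8 = 1, and the invariant factors of ∂_1 are all 1, so H_0 ≅ Z.
  H_1: rank ker ∂_1 − rank ∂_2 = (27 − 8) − 17 = 2, and the invariant factors of ∂_2 are all 1, so H_1 ≅ Z^2.
  H_2: rank ker ∂_2 − rank ∂_3 = (18 − 17) − 0 = 1, and there is no ∂_3, so H_2 ≅ Z.

(K is a triangulation of the torus T^2.)

Hence the Betti numbers are b_0 = 1, b_1 = 2, b_2 = 1.

b_0 = 1, b_1 = 2, b_2 = 1.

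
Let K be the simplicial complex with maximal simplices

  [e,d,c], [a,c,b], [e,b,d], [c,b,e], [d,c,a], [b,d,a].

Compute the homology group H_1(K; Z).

H_1 = 0.

Take the total order a < b < c < d < e on the vertex set. Then K (dimension 2) consists of the simplices:

  0-simplices (5): a, b, c, d, e
  1-simplices (9): ab, ac, ad, bc, bd, be, cd, ce, de
  2-simplices (6): abc, abd, acd, bce, bde, cde

giving chain groups C_0 ≅ Z^5, C_1 ≅ Z^9, C_2 ≅ Z^6.

Boundary ∂_1: C_1 → C_0 is given by ∂[p,q] = [q] − [p]. For instance
  ∂ad = d − a.
This gives a 5×9 integer matrix of rank 4; reducing to Smith normal form yields diagonal entries (1,1,1,1).

Boundary ∂_2: C_2 → C_1 sends each 2-simplex [p,q,r] to [q,r] − [p,r] + [p,q]. For instance
  ∂cde = de − ce + cd,
  ∂bce = ce − be + bc.
The resulting 9×6 matrix has rank 5, and its Smith normal form has invariant factors (1,1,1,1,1).

Reading off H_k = ker ∂_k / im ∂_{k+1}:

  H_1: rank ker ∂_1 − rank ∂_2 = (9 − 4) − 5 = 0, and the invariant factors of ∂_2 are all 1, so H_1 ≅ 0.

(K is a triangulation of the 2-sphere S^2.)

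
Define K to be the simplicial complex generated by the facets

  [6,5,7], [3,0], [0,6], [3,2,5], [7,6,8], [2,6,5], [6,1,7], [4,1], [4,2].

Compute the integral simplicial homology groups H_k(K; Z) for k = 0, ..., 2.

H_0 = Z,  H_1 = Z^2,  H_2 = 0.

Take the total order 0 < 1 < 2 < 3 < 4 < 5 < 6 < 7 < 8 on the vertex set. Then K (dimension 2) consists of the simplices:

  0-simplices (9): [0], [1], [2], [3], [4], [5], [6], [7], [8]
  1-simplices (15): [0,3], [0,6], [1,4], [1,6], [1,7], [2,3], [2,4], [2,5], [2,6], [3,5], [5,6], [5,7], [6,7], [6,8], [7,8]
  2-simplices (5): [1,6,7], [2,3,5], [2,5,6], [5,6,7], [6,7,8]

giving chain groups C_0 ≅ Z^9, C_1 ≅ Z^15, C_2 ≅ Z^5.

Boundary ∂_1: C_1 → C_0 maps an edge to its endpoints' difference, ∂[p,q] = q − p. For instance
  ∂[2,6] = [6] − [2].
The 9×15 boundary matrix has rank 8 and Smith normal form diag(1,1,1,1,1,1,1,1).

Boundary ∂_2: C_2 → C_1 maps a triangle to the signed sum of its edges. For instance
  ∂[2,3,5] = [3,5] − [2,5] + [2,3],
  ∂[6,7,8] = [7,8] − [6,8] + [6,7].
This gives a 15×5 integer matrix of rank 5; reducing to Smith normal form yields diagonal entries (1,1,1,1,1).

Now H_k = ker ∂_k / im ∂_{k+1}, so:

  H_0: rank C_0 − rank ∂_1 = 9 − 8 = 1, and the invariant factors of ∂_1 are all 1, so H_0 = Z.
  H_1: rank ker ∂_1 − rank ∂_2 = (15 − 8) − 5 = 2, and the invariant factors of ∂_2 are all 1, so H_1 = Z^2.
  H_2: rank ker ∂_2 − rank ∂_3 = (5 − 5) − 0 = 0, and there is no ∂_3, so H_2 = 0.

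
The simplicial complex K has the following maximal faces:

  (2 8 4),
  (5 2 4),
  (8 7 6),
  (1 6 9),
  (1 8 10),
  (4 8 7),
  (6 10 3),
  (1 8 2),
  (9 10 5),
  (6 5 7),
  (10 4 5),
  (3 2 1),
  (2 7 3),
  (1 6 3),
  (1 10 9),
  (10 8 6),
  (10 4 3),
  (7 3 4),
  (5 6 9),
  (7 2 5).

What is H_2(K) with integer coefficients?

Order the vertices as 1 < 2 < 3 < 4 < 5 < 6 < 7 < 8 < 9 < 10. Listing each simplex with vertices in this order, K has dimension 2 with simplices:

  0-simplices (10): [1], [2], [3], [4], [5], [6], [7], [8], [9], [10]
  1-simplices (30): (30 of them)
  2-simplices (20): (20 of them)

Hence C_0 ≅ Z^10, C_1 ≅ Z^30, C_2 ≅ Z^20.

Boundary ∂_1: C_1 → C_0 maps an edge to its endpoints' difference, ∂[p,q] = q − p.
This gives a 10×30 integer matrix of rank 9; reducing to Smith normal form yields diagonal entries (1,1,1,1,1,1,1,1,1).

Boundary ∂_2: C_2 → C_1 acts by ∂[p,q,r] = [q,r] − [p,r] + [p,q]. For instance
  ∂[5,6,9] = [6,9] − [5,9] + [5,6],
  ∂[2,4,5] = [4,5] − [2,5] + [2,4].
As a 30×20 matrix over Z this has rank 20, with invariant factors (1,1,1,1,1,1,1,1,1,1,1,1,1,1,1,1,1,1,1,2).

From H_k ≅ ker(∂_k) / im(∂_{k+1}) we obtain:

  H_2: rank ker ∂_2 − rank ∂_3 = (20 − 20) − 0 = 0, and there is no ∂_3, so H_2 = 0.

H_2 ≅ 0.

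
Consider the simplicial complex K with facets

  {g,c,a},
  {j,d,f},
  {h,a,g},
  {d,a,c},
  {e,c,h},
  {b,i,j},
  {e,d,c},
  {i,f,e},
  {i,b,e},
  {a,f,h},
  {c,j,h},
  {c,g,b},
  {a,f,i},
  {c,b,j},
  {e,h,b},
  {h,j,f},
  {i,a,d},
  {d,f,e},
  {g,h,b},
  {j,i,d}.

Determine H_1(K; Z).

H_1 ≅ Z ⊕ Z_2.

Fix the vertex order a < b < c < d < e < f < g < h < i < j and write every simplex with vertices in increasing order. Then dim K = 2 and the simplices of K are:

  0-simplices (10): a, b, c, d, e, f, g, h, i, j
  1-simplices (30): ac, ad, af, ag, ah, ai, bc, be, bg, bh, bi, bj, cd, ce, cg, ch, cj, de, df, di, dj, ef, eh, ei, fh, fi, fj, gh, hj, ij
  2-simplices (20): acd, acg, adi, afh, afi, agh, bcg, bcj, beh, bei, bgh, bij, cde, ceh, chj, def, dfj, dij, efi, fhj

Hence C_0 ≅ Z^10, C_1 ≅ Z^30, C_2 ≅ Z^20.

The boundary map ∂_1: C_1 → C_0 maps an edge to its endpoints' difference, ∂[p,q] = q − p. For instance
  ∂cj = j − c.
The 10×30 boundary matrix has rank 9 and Smith normal form diag(1,1,1,1,1,1,1,1,1).

Boundary ∂_2: C_2 → C_1 acts by ∂[p,q,r] = [q,r] − [p,r] + [p,q]. For instance
  ∂agh = gh − ah + ag,
  ∂bgh = gh − bh + bg.
The 30×20 boundary matrix has rank 20 and Smith normal form diag(1,1,1,1,1,1,1,1,1,1,1,1,1,1,1,1,1,1,1,2).

Computing H_k = (kernel of ∂_k) / (image of ∂_{k+1}):

  H_1: rank ker ∂_1 − rank ∂_2 = (30 − 9) − 20 = 1, and ∂_2 has invariant factor 2 > 1, so H_1 ≅ Z ⊕ Z_2.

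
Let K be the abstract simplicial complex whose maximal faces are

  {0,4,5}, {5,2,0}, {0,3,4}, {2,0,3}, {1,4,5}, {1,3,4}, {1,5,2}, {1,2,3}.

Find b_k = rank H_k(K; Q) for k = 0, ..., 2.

b_0 = 1, b_1 = 0, b_2 = 1.

Order the vertices as 0 < 1 < 2 < 3 < 4 < 5. Listing each simplex with vertices in this order, K has dimension 2 with simplices:

  0-simplices (6): [0], [1], [2], [3], [4], [5]
  1-simplices (12): [0,2], [0,3], [0,4], [0,5], [1,2], [1,3], [1,4], [1,5], [2,3], [2,5], [3,4], [4,5]
  2-simplices (8): [0,2,3], [0,2,5], [0,3,4], [0,4,5], [1,2,3], [1,2,5], [1,3,4], [1,4,5]

giving chain groups C_0 ≅ Z^6, C_1 ≅ Z^12, C_2 ≅ Z^8.

Boundary ∂_1: C_1 → C_0 is given by ∂[p,q] = [q] − [p].
This gives a 6×12 integer matrix of rank 5; reducing to Smith normal form yields diagonal entries (1,1,1,1,1).

∂_2: C_2 → C_1 acts by ∂[p,q,r] = [q,r] − [p,r] + [p,q]. For instance
  ∂[1,2,5] = [2,5] − [1,5] + [1,2],
  ∂[1,3,4] = [3,4] − [1,4] + [1,3].
This gives a 12×8 integer matrix of rank 7; reducing to Smith normal form yields diagonal entries (1,1,1,1,1,1,1).

Now H_k = ker ∂_k / im ∂_{k+1}, so:

  H_0: rank C_0 − rank ∂_1 = 6 − 5 = 1, and the invariant factors of ∂_1 are all 1, so H_0 ≅ Z.
  H_1: rank ker ∂_1 − rank ∂_2 = (12 − 5) − 7 = 0, and the invariant factors of ∂_2 are all 1, so H_1 ≅ 0.
  H_2: rank ker ∂_2 − rank ∂_3 = (8 − 7) − 0 = 1, and there is no ∂_3, so H_2 ≅ Z.

(K is a triangulation of the 2-sphere S^2.)

Hence the Betti numbers are b_0 = 1, b_1 = 0, b_2 = 1.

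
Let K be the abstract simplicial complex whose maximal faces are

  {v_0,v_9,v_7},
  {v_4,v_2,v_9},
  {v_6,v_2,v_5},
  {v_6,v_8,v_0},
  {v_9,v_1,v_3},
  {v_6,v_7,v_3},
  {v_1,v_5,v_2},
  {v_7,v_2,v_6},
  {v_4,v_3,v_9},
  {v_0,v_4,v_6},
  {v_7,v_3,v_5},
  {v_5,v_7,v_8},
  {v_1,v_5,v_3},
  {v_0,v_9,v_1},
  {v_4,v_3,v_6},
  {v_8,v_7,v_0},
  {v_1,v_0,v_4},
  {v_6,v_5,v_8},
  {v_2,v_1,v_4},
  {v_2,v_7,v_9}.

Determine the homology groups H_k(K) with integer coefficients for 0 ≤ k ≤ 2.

We work with the vertex ordering v_0 < v_1 < v_2 < v_3 < v_4 < v_5 < v_6 < v_7 < v_8 < v_9. The simplices of K, each written with vertices in increasing order, are:

  0-simplices (10): [v_0], [v_1], [v_2], [v_3], [v_4], [v_5], [v_6], [v_7], [v_8], [v_9]
  1-simplices (30): (30 of them)
  2-simplices (20): (20 of them)

so the chain groups are C_0 ≅ Z^10, C_1 ≅ Z^30, C_2 ≅ Z^20.

∂_1: C_1 → C_0 is given by ∂[p,q] = [q] − [p].
This gives a 10×30 integer matrix of rank 9; reducing to Smith normal form yields diagonal entries (1,1,1,1,1,1,1,1,1).

The boundary map ∂_2: C_2 → C_1 sends each 2-simplex [p,q,r] to [q,r] − [p,r] + [p,q]. For instance
  ∂[v_5,v_7,v_8] = [v_7,v_8] − [v_5,v_8] + [v_5,v_7],
  ∂[v_0,v_4,v_6] = [v_4,v_6] − [v_0,v_6] + [v_0,v_4].
The 30×20 boundary matrix has rank 20 and Smith normal form diag(1,1,1,1,1,1,1,1,1,1,1,1,1,1,1,1,1,1,1,2).

Reading off H_k = ker ∂_k / im ∂_{k+1}:

  H_0: rank C_0 − rank ∂_1 = 10 − 9 = 1, and the invariant factors of ∂_1 are all 1, so H_0 ≅ Z.
  H_1: rank ker ∂_1 − rank ∂_2 = (30 − 9) − 20 = 1, and ∂_2 has invariant factor 2 > 1, so H_1 ≅ Z × Z/2.
  H_2: rank ker ∂_2 − rank ∂_3 = (20 − 20) − 0 = 0, and there is no ∂_3, so H_2 ≅ 0.

(K is a triangulation of the Klein bottle.)

H_0 ≅ Z,  H_1 ≅ Z × Z/2,  H_2 = 0.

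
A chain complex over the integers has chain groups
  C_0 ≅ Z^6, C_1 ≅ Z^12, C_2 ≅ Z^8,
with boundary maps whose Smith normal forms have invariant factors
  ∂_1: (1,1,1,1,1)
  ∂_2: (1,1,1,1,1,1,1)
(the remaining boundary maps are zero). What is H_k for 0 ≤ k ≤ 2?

H_0 = Z,  H_1 = 0,  H_2 = Z.

H_0: b_0 = 6 − 0 − 5 = 1; torsion from ∂_1 factors > 1: none. So H_0 = Z.
H_1: b_1 = 12 − 5 − 7 = 0; torsion from ∂_2 factors > 1: none. So H_1 = 0.
H_2: b_2 = 8 − 7 − 0 = 1; torsion from ∂_3 factors > 1: none. So H_2 = Z.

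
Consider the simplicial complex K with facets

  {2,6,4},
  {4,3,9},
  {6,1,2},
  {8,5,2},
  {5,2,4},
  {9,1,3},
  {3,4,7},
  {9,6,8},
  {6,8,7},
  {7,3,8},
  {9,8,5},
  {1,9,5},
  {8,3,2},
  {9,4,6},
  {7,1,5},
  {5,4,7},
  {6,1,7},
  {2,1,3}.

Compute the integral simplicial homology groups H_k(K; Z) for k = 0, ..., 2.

Order the vertices as 1 < 2 < 3 < 4 < 5 < 6 < 7 < 8 < 9. Listing each simplex with vertices in this order, K has dimension 2 with simplices:

  0-simplices (9): [1], [2], [3], [4], [5], [6], [7], [8], [9]
  1-simplices (27): (27 of them)
  2-simplices (18): [1,2,3], [1,2,6], [1,3,9], [1,5,7], [1,5,9], [1,6,7], [2,3,8], [2,4,5], [2,4,6], [2,5,8], [3,4,7], [3,4,9], [3,7,8], [4,5,7], [4,6,9], [5,8,9], [6,7,8], [6,8,9]

Hence C_0 ≅ Z^9, C_1 ≅ Z^27, C_2 ≅ Z^18.

Boundary ∂_1: C_1 → C_0 maps an edge to its endpoints' difference, ∂[p,q] = q − p. For instance
  ∂[1,7] = [7] − [1].
The 9×27 boundary matrix has rank 8 and Smith normal form diag(1,1,1,1,1,1,1,1).

The boundary map ∂_2: C_2 → C_1 sends each 2-simplex [p,q,r] to [q,r] − [p,r] + [p,q]. For instance
  ∂[4,5,7] = [5,7] − [4,7] + [4,5],
  ∂[1,5,9] = [5,9] − [1,9] + [1,5].
As a 27×18 matrix over Z this has rank 17, with invariant factors (1,1,1,1,1,1,1,1,1,1,1,1,1,1,1,1,1).

Computing H_k = (kernel of ∂_k) / (image of ∂_{k+1}):

  H_0: rank C_0 − rank ∂_1 = 9 − 8 = 1, and the invariant factors of ∂_1 are all 1, so H_0 ≅ Z.
  H_1: rank ker ∂_1 − rank ∂_2 = (27 − 8) − 17 = 2, and the invariant factors of ∂_2 are all 1, so H_1 ≅ Z^2.
  H_2: rank ker ∂_2 − rank ∂_3 = (18 − 17) − 0 = 1, and there is no ∂_3, so H_2 ≅ Z.

(K is a triangulation of the torus T^2.)

H_0 = Z,  H_1 = Z^2,  H_2 = Z.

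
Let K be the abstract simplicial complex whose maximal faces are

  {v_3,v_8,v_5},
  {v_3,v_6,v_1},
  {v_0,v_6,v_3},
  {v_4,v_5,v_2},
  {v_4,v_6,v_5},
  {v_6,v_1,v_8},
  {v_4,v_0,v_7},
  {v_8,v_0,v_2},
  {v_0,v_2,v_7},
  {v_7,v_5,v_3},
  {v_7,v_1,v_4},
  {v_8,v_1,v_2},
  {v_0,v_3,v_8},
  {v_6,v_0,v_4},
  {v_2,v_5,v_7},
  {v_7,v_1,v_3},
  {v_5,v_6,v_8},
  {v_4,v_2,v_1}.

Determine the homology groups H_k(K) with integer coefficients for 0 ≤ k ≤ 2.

Order the vertices as v_0 < v_1 < v_2 < v_3 < v_4 < v_5 < v_6 < v_7 < v_8. Listing each simplex with vertices in this order, K has dimension 2 with simplices:

  0-simplices (9): [v_0], [v_1], [v_2], [v_3], [v_4], [v_5], [v_6], [v_7], [v_8]
  1-simplices (27): (27 of them)
  2-simplices (18): (18 of them)

so the chain groups are C_0 ≅ Z^9, C_1 ≅ Z^27, C_2 ≅ Z^18.

∂_1: C_1 → C_0 is given by ∂[p,q] = [q] − [p]. For instance
  ∂[v_5,v_6] = [v_6] − [v_5].
As a 9×27 matrix over Z this has rank 8, with invariant factors (1,1,1,1,1,1,1,1).

The boundary map ∂_2: C_2 → C_1 maps a triangle to the signed sum of its edges. For instance
  ∂[v_1,v_3,v_7] = [v_3,v_7] − [v_1,v_7] + [v_1,v_3],
  ∂[v_1,v_2,v_4] = [v_2,v_4] − [v_1,v_4] + [v_1,v_2].
The 27×18 boundary matrix has rank 18 and Smith normal form diag(1,1,1,1,1,1,1,1,1,1,1,1,1,1,1,1,1,2).

Now H_k = ker ∂_k / im ∂_{k+1}, so:

  H_0: rank C_0 − rank ∂_1 = 9 − 8 = 1, and the invariant factors of ∂_1 are all 1, so H_0 = Z.
  H_1: rank ker ∂_1 − rank ∂_2 = (27 − 8) − 18 = 1, and ∂_2 has invariant factor 2 > 1, so H_1 = Z ⊕ Z_2.
  H_2: rank ker ∂_2 − rank ∂_3 = (18 − 18) − 0 = 0, and there is no ∂_3, so H_2 = 0.

As a check, the Euler characteristic is 9 − 27 + 18 = 0, which agrees with 1 − 1 + 0 = 0.

H_0 ≅ Z,  H_1 ≅ Z ⊕ Z_2,  H_2 = 0.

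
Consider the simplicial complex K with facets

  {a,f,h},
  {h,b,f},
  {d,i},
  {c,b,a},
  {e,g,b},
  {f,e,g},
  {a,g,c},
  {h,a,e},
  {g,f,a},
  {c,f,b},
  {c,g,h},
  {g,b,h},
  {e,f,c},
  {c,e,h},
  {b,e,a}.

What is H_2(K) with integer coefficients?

Fix the vertex order a < b < c < d < e < f < g < h < i and write every simplex with vertices in increasing order. Then dim K = 2 and the simplices of K are:

  0-simplices (9): a, b, c, d, e, f, g, h, i
  1-simplices (22): ab, ac, ae, af, ag, ah, bc, be, bf, bg, bh, ce, cf, cg, ch, di, ef, eg, eh, fg, fh, gh
  2-simplices (14): abc, abe, acg, aeh, afg, afh, bcf, beg, bfh, bgh, cef, ceh, cgh, efg

Hence C_0 ≅ Z^9, C_1 ≅ Z^22, C_2 ≅ Z^14.

∂_1: C_1 → C_0 maps an edge to its endpoints' difference, ∂[p,q] = q − p. For instance
  ∂ah = h − a.
As a 9×22 matrix over Z this has rank 7, with invariant factors (1,1,1,1,1,1,1).

Boundary ∂_2: C_2 → C_1 acts by ∂[p,q,r] = [q,r] − [p,r] + [p,q]. For instance
  ∂ceh = eh − ch + ce,
  ∂bgh = gh − bh + bg.
As a 22×14 matrix over Z this has rank 13, with invariant factors (1,1,1,1,1,1,1,1,1,1,1,1,1).

Computing H_k = (kernel of ∂_k) / (image of ∂_{k+1}):

  H_2: rank ker ∂_2 − rank ∂_3 = (14 − 13) − 0 = 1, and there is no ∂_3, so H_2 ≅ Z.

H_2 ≅ Z.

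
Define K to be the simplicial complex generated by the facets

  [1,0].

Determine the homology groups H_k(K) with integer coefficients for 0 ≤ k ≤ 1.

H_0 = Z,  H_1 = 0.

We work with the vertex ordering 0 < 1. The simplices of K, each written with vertices in increasing order, are:

  0-simplices (2): [0], [1]
  1-simplices (1): [0,1]

so the chain groups are C_0 ≅ Z^2, C_1 ≅ Z^1.

∂_1: C_1 → C_0 sends each edge [p,q] (with p < q) to q − p.
The 2×1 boundary matrix has rank 1 and Smith normal form diag(1).

Computing H_k = (kernel of ∂_k) / (image of ∂_{k+1}):

  H_0: rank C_0 − rank ∂_1 = 2 − 1 = 1, and the invariant factors of ∂_1 are all 1, so H_0 = Z.
  H_1: rank ker ∂_1 − rank ∂_2 = (1 − 1) − 0 = 0, and there is no ∂_2, so H_1 = 0.

(K is a triangulation of the 1-simplex.)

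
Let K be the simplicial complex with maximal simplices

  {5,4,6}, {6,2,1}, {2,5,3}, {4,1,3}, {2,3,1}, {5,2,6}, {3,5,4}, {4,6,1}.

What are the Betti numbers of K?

Order the vertices as 1 < 2 < 3 < 4 < 5 < 6. Listing each simplex with vertices in this order, K has dimension 2 with simplices:

  0-simplices (6): [1], [2], [3], [4], [5], [6]
  1-simplices (12): [1,2], [1,3], [1,4], [1,6], [2,3], [2,5], [2,6], [3,4], [3,5], [4,5], [4,6], [5,6]
  2-simplices (8): [1,2,3], [1,2,6], [1,3,4], [1,4,6], [2,3,5], [2,5,6], [3,4,5], [4,5,6]

so the chain groups are C_0 ≅ Z^6, C_1 ≅ Z^12, C_2 ≅ Z^8.

∂_1: C_1 → C_0 maps an edge to its endpoints' difference, ∂[p,q] = q − p. For instance
  ∂[1,6] = [6] − [1].
The 6×12 boundary matrix has rank 5 and Smith normal form diag(1,1,1,1,1).

∂_2: C_2 → C_1 maps a triangle to the signed sum of its edges. For instance
  ∂[1,3,4] = [3,4] − [1,4] + [1,3],
  ∂[4,5,6] = [5,6] − [4,6] + [4,5].
The resulting 12×8 matrix has rank 7, and its Smith normal form has invariant factors (1,1,1,1,1,1,1).

Computing H_k = (kernel of ∂_k) / (image of ∂_{k+1}):

  H_0: rank C_0 − rank ∂_1 = 6 − 5 = 1, and the invariant factors of ∂_1 are all 1, so H_0 ≅ Z.
  H_1: rank ker ∂_1 − rank ∂_2 = (12 − 5) − 7 = 0, and the invariant factors of ∂_2 are all 1, so H_1 ≅ 0.
  H_2: rank ker ∂_2 − rank ∂_3 = (8 − 7) − 0 = 1, and there is no ∂_3, so H_2 ≅ Z.

(K is a triangulation of the 2-sphere S^2.)

Hence the Betti numbers are b_0 = 1, b_1 = 0, b_2 = 1.

b_0 = 1, b_1 = 0, b_2 = 1.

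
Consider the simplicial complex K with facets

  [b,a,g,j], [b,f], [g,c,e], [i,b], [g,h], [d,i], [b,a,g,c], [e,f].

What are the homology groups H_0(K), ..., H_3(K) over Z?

H_0 ≅ Z,  H_1 ≅ Z,  H_2 = 0,  H_3 = 0.

Take the total order a < b < c < d < e < f < g < h < i < j on the vertex set. Then K (dimension 3) consists of the simplices:

  0-simplices (10): a, b, c, d, e, f, g, h, i, j
  1-simplices (16): ab, ac, ag, aj, bc, bf, bg, bi, bj, ce, cg, di, ef, eg, gh, gj
  2-simplices (8): abc, abg, abj, acg, agj, bcg, bgj, ceg
  3-simplices (2): abcg, abgj

Hence C_0 ≅ Z^10, C_1 ≅ Z^16, C_2 ≅ Z^8, C_3 ≅ Z^2.

Boundary ∂_1: C_1 → C_0 sends each edge [p,q] (with p < q) to q − p. For instance
  ∂ac = c − a.
As a 10×16 matrix over Z this has rank 9, with invariant factors (1,1,1,1,1,1,1,1,1).

The boundary map ∂_2: C_2 → C_1 acts by ∂[p,q,r] = [q,r] − [p,r] + [p,q]. For instance
  ∂bgj = gj − bj + bg,
  ∂bcg = cg − bg + bc.
The resulting 16×8 matrix has rank 6, and its Smith normal form has invariant factors (1,1,1,1,1,1).

The boundary map ∂_3: C_3 → C_2 sends each 3-simplex σ to the alternating sum Σ_i (−1)^i (σ with its i-th vertex removed). For instance
  ∂abcg = bcg − acg + abg − abc,
  ∂abgj = bgj − agj + abj − abg.
The 8×2 boundary matrix has rank 2 and Smith normal form diag(1,1).

Now H_k = ker ∂_k / im ∂_{k+1}, so:

  H_0: rank C_0 − rank ∂_1 = 10 − 9 = 1, and the invariant factors of ∂_1 are all 1, so H_0 = Z.
  H_1: rank ker ∂_1 − rank ∂_2 = (16 − 9) − 6 = 1, and the invariant factors of ∂_2 are all 1, so H_1 = Z.
  H_2: rank ker ∂_2 − rank ∂_3 = (8 − 6) − 2 = 0, and the invariant factors of ∂_3 are all 1, so H_2 = 0.
  H_3: rank ker ∂_3 − rank ∂_4 = (2 − 2) − 0 = 0, and there is no ∂_4, so H_3 = 0.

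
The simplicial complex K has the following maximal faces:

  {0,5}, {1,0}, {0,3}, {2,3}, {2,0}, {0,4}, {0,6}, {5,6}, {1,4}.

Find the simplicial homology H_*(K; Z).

Fix the vertex order 0 < 1 < 2 < 3 < 4 < 5 < 6 and write every simplex with vertices in increasing order. Then dim K = 1 and the simplices of K are:

  0-simplices (7): [0], [1], [2], [3], [4], [5], [6]
  1-simplices (9): [0,1], [0,2], [0,3], [0,4], [0,5], [0,6], [1,4], [2,3], [5,6]

so the chain groups are C_0 ≅ Z^7, C_1 ≅ Z^9.

∂_1: C_1 → C_0 is given by ∂[p,q] = [q] − [p]. For instance
  ∂[0,6] = [6] − [0].
This gives a 7×9 integer matrix of rank 6; reducing to Smith normal form yields diagonal entries (1,1,1,1,1,1).

Reading off H_k = ker ∂_k / im ∂_{k+1}:

  H_0: rank C_0 − rank ∂_1 = 7 − 6 = 1, and the invariant factors of ∂_1 are all 1, so H_0 = Z.
  H_1: rank ker ∂_1 − rank ∂_2 = (9 − 6) − 0 = 3, and there is no ∂_2, so H_1 = Z^3.

(K is a triangulation of a wedge of 3 circles.)

H_0 ≅ Z,  H_1 ≅ Z^3.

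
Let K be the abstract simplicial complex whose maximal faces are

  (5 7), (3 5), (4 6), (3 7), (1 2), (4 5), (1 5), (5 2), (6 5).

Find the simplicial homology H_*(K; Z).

H_0 ≅ Z,  H_1 ≅ Z^3.

Take the total order 1 < 2 < 3 < 4 < 5 < 6 < 7 on the vertex set. Then K (dimension 1) consists of the simplices:

  0-simplices (7): [1], [2], [3], [4], [5], [6], [7]
  1-simplices (9): [1,2], [1,5], [2,5], [3,5], [3,7], [4,5], [4,6], [5,6], [5,7]

so the chain groups are C_0 ≅ Z^7, C_1 ≅ Z^9.

Boundary ∂_1: C_1 → C_0 maps an edge to its endpoints' difference, ∂[p,q] = q − p. For instance
  ∂[1,2] = [2] − [1].
The 7×9 boundary matrix has rank 6 and Smith normal form diag(1,1,1,1,1,1).

From H_k ≅ ker(∂_k) / im(∂_{k+1}) we obtain:

  H_0: rank C_0 − rank ∂_1 = 7 − 6 = 1, and the invariant factors of ∂_1 are all 1, so H_0 ≅ Z.
  H_1: rank ker ∂_1 − rank ∂_2 = (9 − 6) − 0 = 3, and there is no ∂_2, so H_1 ≅ Z^3.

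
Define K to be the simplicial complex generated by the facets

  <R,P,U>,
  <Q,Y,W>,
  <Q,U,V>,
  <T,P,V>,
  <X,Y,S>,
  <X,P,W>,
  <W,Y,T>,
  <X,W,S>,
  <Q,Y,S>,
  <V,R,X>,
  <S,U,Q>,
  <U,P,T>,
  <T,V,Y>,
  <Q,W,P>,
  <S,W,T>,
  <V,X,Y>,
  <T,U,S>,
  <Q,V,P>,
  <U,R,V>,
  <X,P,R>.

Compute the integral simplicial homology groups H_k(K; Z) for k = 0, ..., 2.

Order the vertices as P < Q < R < S < T < U < V < W < X < Y. Listing each simplex with vertices in this order, K has dimension 2 with simplices:

  0-simplices (10): P, Q, R, S, T, U, V, W, X, Y
  1-simplices (30): PQ, PR, PT, PU, PV, PW, PX, QS, QU, QV, QW, QY, RU, RV, RX, ST, SU, SW, SX, SY, TU, TV, TW, TY, UV, VX, VY, WX, WY, XY
  2-simplices (20): PQV, PQW, PRU, PRX, PTU, PTV, PWX, QSU, QSY, QUV, QWY, RUV, RVX, STU, STW, SWX, SXY, TVY, TWY, VXY

so the chain groups are C_0 ≅ Z^10, C_1 ≅ Z^30, C_2 ≅ Z^20.

∂_1: C_1 → C_0 maps an edge to its endpoints' difference, ∂[p,q] = q − p.
This gives a 10×30 integer matrix of rank 9; reducing to Smith normal form yields diagonal entries (1,1,1,1,1,1,1,1,1).

Boundary ∂_2: C_2 → C_1 maps a triangle to the signed sum of its edges. For instance
  ∂PRU = RU − PU + PR,
  ∂QUV = UV − QV + QU.
This gives a 30×20 integer matrix of rank 20; reducing to Smith normal form yields diagonal entries (1,1,1,1,1,1,1,1,1,1,1,1,1,1,1,1,1,1,1,2).

Computing H_k = (kernel of ∂_k) / (image of ∂_{k+1}):

  H_0: rank C_0 − rank ∂_1 = 10 − 9 = 1, and the invariant factors of ∂_1 are all 1, so H_0 ≅ Z.
  H_1: rank ker ∂_1 − rank ∂_2 = (30 − 9) − 20 = 1, and ∂_2 has invariant factor 2 > 1, so H_1 ≅ Z × Z/2.
  H_2: rank ker ∂_2 − rank ∂_3 = (20 − 20) − 0 = 0, and there is no ∂_3, so H_2 ≅ 0.

H_0 = Z,  H_1 = Z × Z/2,  H_2 = 0.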